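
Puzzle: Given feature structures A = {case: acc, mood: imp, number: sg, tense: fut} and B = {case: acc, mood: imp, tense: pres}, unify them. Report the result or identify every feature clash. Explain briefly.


Compare features:
case: A=acc vs B=acc -> unified: acc
mood: A=imp vs B=imp -> unified: imp
number: A=sg vs B=_ -> unified: sg
tense: A=fut vs B=pres -> CLASH
Clash detected on feature 'tense' (fut vs pres); unification fails.

CLASH on 'tense' (fut vs pres)


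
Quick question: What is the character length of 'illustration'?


Spell out 'illustration' and number each letter: i(1), l(2), l(3), u(4), s(5), t(6), r(7), a(8), t(9), i(10), o(11), n(12). Total: 12 letters.

12


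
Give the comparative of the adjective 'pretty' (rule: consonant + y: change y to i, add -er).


Apply comparative formation (consonant + y: change y to i, add -er): 'pretty' -> 'prettier'.

prettier


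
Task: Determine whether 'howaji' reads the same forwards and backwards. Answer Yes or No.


Forward: 'howaji'
Reversed: 'ijawoh'
They differ.

No


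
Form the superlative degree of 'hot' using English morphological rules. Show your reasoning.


Apply superlative formation (double final consonant, add -est): 'hot' -> 'hottest'.

hottest


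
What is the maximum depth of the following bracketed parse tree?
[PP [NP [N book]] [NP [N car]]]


Count bracket nesting levels:
'[' at pos 0: depth = 1
'[' at pos 4: depth = 2
'[' at pos 8: depth = 3
'[' at pos 18: depth = 2
'[' at pos 22: depth = 3
Maximum depth reached: 3

3


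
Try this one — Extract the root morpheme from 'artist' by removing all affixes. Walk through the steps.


Remove suffix '-ist' from 'artist' to get root 'art'.

art


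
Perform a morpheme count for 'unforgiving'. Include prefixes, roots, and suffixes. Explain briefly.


Decomposition: un- (prefix) + forgive (root) + -ing (suffix) = 3 morpheme(s)

3 morphemes


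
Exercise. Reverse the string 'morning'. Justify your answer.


Reverse 'morning' character by character: 'gninrom'.

gninrom


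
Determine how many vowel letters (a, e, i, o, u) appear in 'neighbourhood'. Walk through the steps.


Vowels in 'neighbourhood': e, i, o, u, o, o = 6 vowels.

6


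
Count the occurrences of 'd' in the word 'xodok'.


Letter 'd' in 'xodok': found at position(s) 3 = 1 occurrence(s).

1


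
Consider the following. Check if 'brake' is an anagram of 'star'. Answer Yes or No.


Sorted letters of 'brake': 'abekr'
Sorted letters of 'star': 'arst'
They do not match.

No


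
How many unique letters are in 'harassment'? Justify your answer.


Unique letters in 'harassment': {a, e, h, m, n, r, s, t} = 8 distinct letters.

8


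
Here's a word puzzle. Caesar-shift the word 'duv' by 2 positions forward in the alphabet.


Shift each letter by 2: d -> f, u -> w, v -> x. Result: 'fwx'.

fwx


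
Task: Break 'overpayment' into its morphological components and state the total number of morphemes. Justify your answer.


Step 1: Identify prefix: 'over' (meaning: excessively)
Step 2: Identify root: 'pay'
Step 3: Identify suffix(es): 'ment'
Decomposition: over- (prefix: excessively) + pay (root) + -ment (suffix: action/result)
Total morphemes: 3

3 morphemes (over- (prefix: excessively) + pay (root) + -ment (suffix: action/result))


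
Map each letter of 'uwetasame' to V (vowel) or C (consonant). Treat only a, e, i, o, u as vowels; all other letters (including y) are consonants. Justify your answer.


Letter mapping: u = V, w = C, e = V, t = C, a = V, s = C, a = V, m = C, e = V.

VCVCVCVCV


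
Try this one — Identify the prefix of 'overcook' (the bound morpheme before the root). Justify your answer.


The word 'overcook' = 'over' (prefix) + 'cook' (root). The prefix is 'over'.

over


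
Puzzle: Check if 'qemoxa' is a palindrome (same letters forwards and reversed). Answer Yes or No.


Forward: 'qemoxa'
Reversed: 'axomeq'
They differ.

No


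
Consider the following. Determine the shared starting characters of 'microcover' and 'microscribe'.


Compare from the start: 5 characters match: 'micro'. Mismatch at position 6: 'c' vs 's'.

micro


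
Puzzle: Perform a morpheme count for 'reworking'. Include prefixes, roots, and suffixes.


Decomposition: re- (prefix) + work (root) + -ing (suffix) = 3 morpheme(s)

3 morphemes


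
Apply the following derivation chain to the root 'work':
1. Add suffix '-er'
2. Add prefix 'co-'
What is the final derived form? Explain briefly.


Step 1: Add suffix '-er' to 'work' = 'worker'
Step 2: Add prefix 'co-' to 'worker' = 'coworker'

coworker


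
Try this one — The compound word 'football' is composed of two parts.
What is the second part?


Split 'football' into 'foot' + 'ball'. The second part is 'ball'.

ball


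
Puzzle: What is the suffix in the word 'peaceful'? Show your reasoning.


The word 'peaceful' = 'peace' (root) + '-ful' (suffix). The suffix is '-ful'.

ful


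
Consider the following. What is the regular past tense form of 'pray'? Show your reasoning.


Apply rule: Add -ed. 'pray' becomes 'prayed'.

prayed


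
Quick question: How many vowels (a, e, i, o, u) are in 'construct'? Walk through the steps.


Vowels in 'construct': o, u = 2 vowels.

2


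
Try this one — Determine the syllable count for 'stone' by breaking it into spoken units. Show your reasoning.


Break 'stone' into syllables: stone -> stone = 1 syllable

1 syllable


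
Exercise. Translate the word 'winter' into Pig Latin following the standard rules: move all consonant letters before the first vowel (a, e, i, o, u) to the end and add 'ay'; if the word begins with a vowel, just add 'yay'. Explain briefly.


'winter': move consonant cluster 'w' to end and add 'ay': 'interway'.

interway


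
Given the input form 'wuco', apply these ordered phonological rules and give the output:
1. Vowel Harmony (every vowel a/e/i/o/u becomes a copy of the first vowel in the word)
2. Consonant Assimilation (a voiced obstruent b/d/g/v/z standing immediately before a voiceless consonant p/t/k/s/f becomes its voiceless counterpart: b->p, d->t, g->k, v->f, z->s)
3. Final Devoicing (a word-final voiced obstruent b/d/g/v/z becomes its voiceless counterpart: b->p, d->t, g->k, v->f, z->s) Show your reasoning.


Starting form: 'wuco'
Rule 1: Vowel Harmony: all vowels become 'u' (matching first vowel). 'wuco' -> 'wucu'
Rule 2: Consonant Assimilation: no voiced obstruent (b/d/g/v/z) stands immediately before a voiceless consonant (p/t/k/s/f). No change.
Rule 3: Final Devoicing: the word ends in the vowel 'u', not a consonant. No change.
Final form: 'wucu'

wucu


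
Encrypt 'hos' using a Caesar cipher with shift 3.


Shift each letter by 3: h -> k, o -> r, s -> v. Result: 'krv'.

krv


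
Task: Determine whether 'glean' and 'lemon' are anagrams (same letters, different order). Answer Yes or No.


Sorted letters of 'glean': 'aegln'
Sorted letters of 'lemon': 'elmno'
They do not match.

No


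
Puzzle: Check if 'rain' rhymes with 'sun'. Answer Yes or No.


Rime (stressed vowel + following sounds) of 'rain': -ain = /eɪn/
Rime of 'sun': -un = /ʌn/
/eɪn/ and /ʌn/ are different ending sounds, so the words do not rhyme.

No


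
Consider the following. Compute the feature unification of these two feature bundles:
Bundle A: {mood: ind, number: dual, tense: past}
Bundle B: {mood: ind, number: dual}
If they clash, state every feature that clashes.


Compare features:
mood: A=ind vs B=ind -> unified: ind
number: A=dual vs B=dual -> unified: dual
tense: A=past vs B=_ -> unified: past
No clashes found.

Unified: {mood: ind, number: dual, tense: past}


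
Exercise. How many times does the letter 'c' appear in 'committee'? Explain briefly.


Letter 'c' in 'committee': found at position(s) 1 = 1 occurrence(s).

1


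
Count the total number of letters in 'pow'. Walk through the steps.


Spell out 'pow' and number each letter: p(1), o(2), w(3). Total: 3 letters.

3


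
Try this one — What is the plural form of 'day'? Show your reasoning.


Apply rule: Add -s. 'day' becomes 'days'.

days


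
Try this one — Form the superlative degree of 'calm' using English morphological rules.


Apply superlative formation (add -est): 'calm' -> 'calmest'.

calmest


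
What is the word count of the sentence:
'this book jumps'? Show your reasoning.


Split into words: this | book | jumps = 3 words.

3


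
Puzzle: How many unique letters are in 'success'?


Unique letters in 'success': {c, e, s, u} = 4 distinct letters.

4


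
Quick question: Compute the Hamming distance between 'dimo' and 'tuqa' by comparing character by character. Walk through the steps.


Alignment:
Position 1: 'd' vs 't' = DIFFER
Position 2: 'i' vs 'u' = DIFFER
Position 3: 'm' vs 'q' = DIFFER
Position 4: 'o' vs 'a' = DIFFER
Total differences: 4

4


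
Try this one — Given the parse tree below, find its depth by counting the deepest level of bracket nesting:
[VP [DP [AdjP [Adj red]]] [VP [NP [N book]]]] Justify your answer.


Count bracket nesting levels:
'[' at pos 0: depth = 1
'[' at pos 4: depth = 2
'[' at pos 8: depth = 3
'[' at pos 14: depth = 4
'[' at pos 26: depth = 2
'[' at pos 30: depth = 3
'[' at pos 34: depth = 4
Maximum depth reached: 4

4


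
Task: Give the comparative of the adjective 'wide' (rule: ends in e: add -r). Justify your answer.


Apply comparative formation (ends in e: add -r): 'wide' -> 'wider'.

wider


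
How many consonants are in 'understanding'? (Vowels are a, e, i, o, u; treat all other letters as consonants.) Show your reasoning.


Consonants in 'understanding': n, d, r, s, t, n, d, n, g = 9 consonants.

9


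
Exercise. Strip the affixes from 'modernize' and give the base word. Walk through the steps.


Remove suffix '-ize' from 'modernize' to get root 'modern'.

modern


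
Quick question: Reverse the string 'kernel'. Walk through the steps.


Reverse 'kernel' character by character: 'lenrek'.

lenrek


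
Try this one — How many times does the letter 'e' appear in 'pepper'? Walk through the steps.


Letter 'e' in 'pepper': found at position(s) 2, 5 = 2 occurrence(s).

2


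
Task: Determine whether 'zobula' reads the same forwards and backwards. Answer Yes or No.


Forward: 'zobula'
Reversed: 'aluboz'
They differ.

No


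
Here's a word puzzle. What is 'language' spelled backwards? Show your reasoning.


Reverse 'language' character by character: 'egaugnal'.

egaugnal


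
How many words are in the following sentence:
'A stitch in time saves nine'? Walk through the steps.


Split into words: A | stitch | in | time | saves | nine = 6 words.

6


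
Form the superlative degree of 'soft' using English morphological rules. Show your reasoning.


Apply superlative formation (add -est): 'soft' -> 'softest'.

softest


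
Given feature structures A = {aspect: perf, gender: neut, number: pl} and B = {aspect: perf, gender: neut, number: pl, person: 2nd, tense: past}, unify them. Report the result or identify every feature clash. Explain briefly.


Compare features:
aspect: A=perf vs B=perf -> unified: perf
gender: A=neut vs B=neut -> unified: neut
number: A=pl vs B=pl -> unified: pl
person: A=_ vs B=2nd -> unified: 2nd
tense: A=_ vs B=past -> unified: past
No clashes found.

Unified: {aspect: perf, gender: neut, number: pl, person: 2nd, tense: past}


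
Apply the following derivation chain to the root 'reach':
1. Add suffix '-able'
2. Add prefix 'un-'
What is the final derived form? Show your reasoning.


Step 1: Add suffix '-able' to 'reach' = 'reachable'
Step 2: Add prefix 'un-' to 'reachable' = 'unreachable'

unreachable


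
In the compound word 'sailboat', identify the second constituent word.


Split 'sailboat' into 'sail' + 'boat'. The second part is 'boat'.

boat


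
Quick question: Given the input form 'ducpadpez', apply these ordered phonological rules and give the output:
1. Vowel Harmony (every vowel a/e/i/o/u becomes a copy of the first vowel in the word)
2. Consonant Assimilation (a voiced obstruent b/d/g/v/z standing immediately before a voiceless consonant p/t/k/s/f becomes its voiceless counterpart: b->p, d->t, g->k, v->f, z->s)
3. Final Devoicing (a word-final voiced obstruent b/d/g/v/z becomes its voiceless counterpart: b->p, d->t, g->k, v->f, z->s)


Starting form: 'ducpadpez'
Rule 1: Vowel Harmony: all vowels become 'u' (matching first vowel). 'ducpadpez' -> 'ducpudpuz'
Rule 2: Consonant Assimilation: voiced obstruent before voiceless consonant becomes voiceless ('dp' -> 'tp'). 'ducpudpuz' -> 'ducputpuz'
Rule 3: Final Devoicing: word-final voiced obstruent 'z' becomes voiceless 's'. 'ducputpuz' -> 'ducputpus'
Final form: 'ducputpus'

ducputpus


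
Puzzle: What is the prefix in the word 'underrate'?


The word 'underrate' = 'under' (prefix) + 'rate' (root). The prefix is 'under'.

under


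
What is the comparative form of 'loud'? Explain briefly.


Apply comparative formation (add -er): 'loud' -> 'louder'.

louder


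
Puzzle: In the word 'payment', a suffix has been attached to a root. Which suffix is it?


The word 'payment' = 'pay' (root) + '-ment' (suffix). The suffix is '-ment'.

ment


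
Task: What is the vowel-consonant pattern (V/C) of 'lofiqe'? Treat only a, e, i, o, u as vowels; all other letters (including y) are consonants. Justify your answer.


Letter mapping: l = C, o = V, f = C, i = V, q = C, e = V.

CVCVCV


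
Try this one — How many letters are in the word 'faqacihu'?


Spell out 'faqacihu' and number each letter: f(1), a(2), q(3), a(4), c(5), i(6), h(7), u(8). Total: 8 letters.

8


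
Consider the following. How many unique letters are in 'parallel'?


Unique letters in 'parallel': {a, e, l, p, r} = 5 distinct letters.

5


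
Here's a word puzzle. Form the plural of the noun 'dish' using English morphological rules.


Apply rule: Add -es (sibilant/fricative ending). 'dish' becomes 'dishes'.

dishes


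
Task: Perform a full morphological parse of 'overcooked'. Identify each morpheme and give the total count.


Step 1: Identify prefix: 'over' (meaning: excessively)
Step 2: Identify root: 'cook'
Step 3: Identify suffix(es): 'ed'
Decomposition: over- (prefix: excessively) + cook (root) + -ed (suffix: past)
Total morphemes: 3

3 morphemes (over- (prefix: excessively) + cook (root) + -ed (suffix: past))


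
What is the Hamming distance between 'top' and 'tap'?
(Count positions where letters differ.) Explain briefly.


Alignment:
Position 1: 't' vs 't' = match
Position 2: 'o' vs 'a' = DIFFER
Position 3: 'p' vs 'p' = match
Total differences: 1

1


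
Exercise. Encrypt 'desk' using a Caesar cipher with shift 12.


Shift each letter by 12: d -> p, e -> q, s -> e, k -> w. Result: 'pqew'.

pqew


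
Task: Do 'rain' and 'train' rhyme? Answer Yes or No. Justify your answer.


Rime (stressed vowel + following sounds) of 'rain': -ain = /eɪn/
Rime of 'train': -ain = /eɪn/
/eɪn/ and /eɪn/ are the same ending sound, so the words rhyme.

Yes


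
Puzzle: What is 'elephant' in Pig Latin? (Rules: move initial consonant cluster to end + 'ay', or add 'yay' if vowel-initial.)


'elephant' starts with a vowel, so add 'yay': 'elephantyay'.

elephantyay


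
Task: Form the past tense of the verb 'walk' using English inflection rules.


Apply rule: Add -ed. 'walk' becomes 'walked'.

walked


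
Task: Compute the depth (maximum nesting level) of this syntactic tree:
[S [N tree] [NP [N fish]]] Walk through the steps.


Count bracket nesting levels:
'[' at pos 0: depth = 1
'[' at pos 3: depth = 2
'[' at pos 12: depth = 2
'[' at pos 16: depth = 3
Maximum depth reached: 3

3


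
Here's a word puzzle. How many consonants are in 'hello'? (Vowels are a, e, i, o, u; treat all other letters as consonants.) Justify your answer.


Consonants in 'hello': h, l, l = 3 consonants.

3


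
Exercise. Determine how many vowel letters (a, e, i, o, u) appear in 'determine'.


Vowels in 'determine': e, e, i, e = 4 vowels.

4


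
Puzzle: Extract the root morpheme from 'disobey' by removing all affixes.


Remove prefix 'dis' from 'disobey' to get root 'obey'.

obey


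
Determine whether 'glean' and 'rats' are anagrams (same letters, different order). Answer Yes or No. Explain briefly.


Sorted letters of 'glean': 'aegln'
Sorted letters of 'rats': 'arst'
They do not match.

No


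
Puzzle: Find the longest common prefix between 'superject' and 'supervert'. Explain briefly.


Compare from the start: 5 characters match: 'super'. Mismatch at position 6: 'j' vs 'v'.

super


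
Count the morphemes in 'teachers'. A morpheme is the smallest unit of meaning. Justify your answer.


Decomposition: teach (root) + -er (suffix) + -s (plural) = 3 morpheme(s)

3 morphemes


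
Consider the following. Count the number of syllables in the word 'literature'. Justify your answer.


Break 'literature' into syllables: lit-er-a-ture -> lit | er | a | ture = 4 syllables

4 syllables


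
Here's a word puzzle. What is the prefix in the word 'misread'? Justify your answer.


The word 'misread' = 'mis' (prefix) + 'read' (root). The prefix is 'mis'.

mis


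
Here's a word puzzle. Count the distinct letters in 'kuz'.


Unique letters in 'kuz': {k, u, z} = 3 distinct letters.

3


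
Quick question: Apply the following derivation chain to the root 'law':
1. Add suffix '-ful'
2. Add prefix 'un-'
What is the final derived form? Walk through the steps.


Step 1: Add suffix '-ful' to 'law' = 'lawful'
Step 2: Add prefix 'un-' to 'lawful' = 'unlawful'

unlawful


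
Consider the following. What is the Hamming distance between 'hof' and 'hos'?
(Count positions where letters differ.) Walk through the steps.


Alignment:
Position 1: 'h' vs 'h' = match
Position 2: 'o' vs 'o' = match
Position 3: 'f' vs 's' = DIFFER
Total differences: 1

1


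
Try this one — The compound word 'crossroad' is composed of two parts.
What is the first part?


Split 'crossroad' into 'cross' + 'road'. The first part is 'cross'.

cross


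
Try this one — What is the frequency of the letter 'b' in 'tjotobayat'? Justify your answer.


Letter 'b' in 'tjotobayat': found at position(s) 6 = 1 occurrence(s).

1


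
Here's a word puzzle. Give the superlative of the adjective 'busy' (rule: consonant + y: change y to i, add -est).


Apply superlative formation (consonant + y: change y to i, add -est): 'busy' -> 'busiest'.

busiest


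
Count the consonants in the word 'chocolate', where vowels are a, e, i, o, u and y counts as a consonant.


Consonants in 'chocolate': c, h, c, l, t = 5 consonants.

5


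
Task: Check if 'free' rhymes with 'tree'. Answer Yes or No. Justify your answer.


Rime (stressed vowel + following sounds) of 'free': -ee = /iː/
Rime of 'tree': -ee = /iː/
/iː/ and /iː/ are the same ending sound, so the words rhyme.

Yes


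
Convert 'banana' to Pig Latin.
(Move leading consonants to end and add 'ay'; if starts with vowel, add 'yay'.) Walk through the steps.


'banana': move consonant cluster 'b' to end and add 'ay': 'ananabay'.

ananabay


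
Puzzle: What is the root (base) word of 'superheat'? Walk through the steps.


Remove prefix 'super' from 'superheat' to get root 'heat'.

heat


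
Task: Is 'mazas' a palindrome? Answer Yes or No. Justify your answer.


Forward: 'mazas'
Reversed: 'sazam'
They differ.

No


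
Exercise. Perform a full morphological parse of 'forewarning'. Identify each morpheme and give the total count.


Step 1: Identify prefix: 'fore' (meaning: before/front)
Step 2: Identify root: 'warn'
Step 3: Identify suffix(es): 'ing'
Decomposition: fore- (prefix: before/front) + warn (root) + -ing (suffix: ongoing action)
Total morphemes: 3

3 morphemes (fore- (prefix: before/front) + warn (root) + -ing (suffix: ongoing action))


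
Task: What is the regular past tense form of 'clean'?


Apply rule: Add -ed. 'clean' becomes 'cleaned'.

cleaned


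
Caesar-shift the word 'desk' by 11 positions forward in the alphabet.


Shift each letter by 11: d -> o, e -> p, s -> d, k -> v. Result: 'opdv'.

opdv


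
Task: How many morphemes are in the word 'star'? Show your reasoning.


Decomposition: star (free morpheme) = 1 morpheme(s)

1 morphemes


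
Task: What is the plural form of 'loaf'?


Apply rule: Change -f to -ves. 'loaf' becomes 'loaves'.

loaves


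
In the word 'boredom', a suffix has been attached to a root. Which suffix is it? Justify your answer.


The word 'boredom' = 'bore' (root) + '-dom' (suffix). The suffix is '-dom'.

dom


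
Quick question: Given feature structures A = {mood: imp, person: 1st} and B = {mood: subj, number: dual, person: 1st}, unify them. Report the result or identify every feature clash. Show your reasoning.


Compare features:
mood: A=imp vs B=subj -> CLASH
number: A=_ vs B=dual -> unified: dual
person: A=1st vs B=1st -> unified: 1st
Clash detected on feature 'mood' (imp vs subj); unification fails.

CLASH on 'mood' (imp vs subj)


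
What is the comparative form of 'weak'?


Apply comparative formation (add -er): 'weak' -> 'weaker'.

weaker


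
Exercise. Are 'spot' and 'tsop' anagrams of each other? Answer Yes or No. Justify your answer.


Sorted letters of 'spot': 'opst'
Sorted letters of 'tsop': 'opst'
They match.

Yes


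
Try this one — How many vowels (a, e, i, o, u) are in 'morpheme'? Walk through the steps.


Vowels in 'morpheme': o, e, e = 3 vowels.

3


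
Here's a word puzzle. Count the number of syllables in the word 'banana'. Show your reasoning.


Break 'banana' into syllables: ba-na-na -> ba | na | na = 3 syllables

3 syllables


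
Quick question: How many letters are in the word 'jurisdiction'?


Spell out 'jurisdiction' and number each letter: j(1), u(2), r(3), i(4), s(5), d(6), i(7), c(8), t(9), i(10), o(11), n(12). Total: 12 letters.

12


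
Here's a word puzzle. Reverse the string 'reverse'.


Reverse 'reverse' character by character: 'esrever'.

esrever


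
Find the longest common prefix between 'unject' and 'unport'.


Compare from the start: 2 characters match: 'un'. Mismatch at position 3: 'j' vs 'p'.

un


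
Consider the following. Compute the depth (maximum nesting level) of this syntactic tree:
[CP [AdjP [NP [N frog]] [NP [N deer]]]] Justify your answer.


Count bracket nesting levels:
'[' at pos 0: depth = 1
'[' at pos 4: depth = 2
'[' at pos 10: depth = 3
'[' at pos 14: depth = 4
'[' at pos 24: depth = 3
'[' at pos 28: depth = 4
Maximum depth reached: 4

4


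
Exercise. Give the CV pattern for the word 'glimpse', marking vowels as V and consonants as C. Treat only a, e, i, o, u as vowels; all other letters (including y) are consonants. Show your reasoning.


Letter mapping: g = C, l = C, i = V, m = C, p = C, s = C, e = V.

CCVCCCV


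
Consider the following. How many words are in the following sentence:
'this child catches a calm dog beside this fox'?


Split into words: this | child | catches | a | calm | dog | beside | this | fox = 9 words.

9


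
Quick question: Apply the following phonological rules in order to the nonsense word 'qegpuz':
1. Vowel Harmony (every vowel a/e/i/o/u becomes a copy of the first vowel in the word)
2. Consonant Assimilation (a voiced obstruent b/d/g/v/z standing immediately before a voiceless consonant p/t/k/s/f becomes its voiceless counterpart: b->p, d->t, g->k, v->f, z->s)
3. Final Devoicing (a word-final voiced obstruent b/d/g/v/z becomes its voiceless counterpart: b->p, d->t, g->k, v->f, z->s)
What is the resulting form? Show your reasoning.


Starting form: 'qegpuz'
Rule 1: Vowel Harmony: all vowels become 'e' (matching first vowel). 'qegpuz' -> 'qegpez'
Rule 2: Consonant Assimilation: voiced obstruent before voiceless consonant becomes voiceless ('gp' -> 'kp'). 'qegpez' -> 'qekpez'
Rule 3: Final Devoicing: word-final voiced obstruent 'z' becomes voiceless 's'. 'qekpez' -> 'qekpes'
Final form: 'qekpes'

qekpes


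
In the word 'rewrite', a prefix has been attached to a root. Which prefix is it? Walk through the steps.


The word 'rewrite' = 're' (prefix) + 'write' (root). The prefix is 're'.

re


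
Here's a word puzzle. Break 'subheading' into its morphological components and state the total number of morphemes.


Step 1: Identify prefix: 'sub' (meaning: below)
Step 2: Identify root: 'head'
Step 3: Identify suffix(es): 'ing'
Decomposition: sub- (prefix: below) + head (root) + -ing (suffix: ongoing/result)
Total morphemes: 3

3 morphemes (sub- (prefix: below) + head (root) + -ing (suffix: ongoing/result))


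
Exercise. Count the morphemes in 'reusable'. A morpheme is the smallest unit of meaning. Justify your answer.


Decomposition: re- (prefix) + use (root) + -able (suffix) = 3 morpheme(s)

3 morphemes


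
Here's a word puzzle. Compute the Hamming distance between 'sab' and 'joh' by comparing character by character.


Alignment:
Position 1: 's' vs 'j' = DIFFER
Position 2: 'a' vs 'o' = DIFFER
Position 3: 'b' vs 'h' = DIFFER
Total differences: 3

3


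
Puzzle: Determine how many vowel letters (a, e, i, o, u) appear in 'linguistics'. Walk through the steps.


Vowels in 'linguistics': i, u, i, i = 4 vowels.

4


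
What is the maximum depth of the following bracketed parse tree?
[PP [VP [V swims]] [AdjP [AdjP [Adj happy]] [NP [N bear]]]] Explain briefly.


Count bracket nesting levels:
'[' at pos 0: depth = 1
'[' at pos 4: depth = 2
'[' at pos 8: depth = 3
'[' at pos 19: depth = 2
'[' at pos 25: depth = 3
'[' at pos 31: depth = 4
'[' at pos 44: depth = 3
'[' at pos 48: depth = 4
Maximum depth reached: 4

4


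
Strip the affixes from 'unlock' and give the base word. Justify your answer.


Remove prefix 'un' from 'unlock' to get root 'lock'.

lock


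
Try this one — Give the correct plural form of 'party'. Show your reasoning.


Apply rule: Change -y to -ies (consonant + y). 'party' becomes 'parties'.

parties


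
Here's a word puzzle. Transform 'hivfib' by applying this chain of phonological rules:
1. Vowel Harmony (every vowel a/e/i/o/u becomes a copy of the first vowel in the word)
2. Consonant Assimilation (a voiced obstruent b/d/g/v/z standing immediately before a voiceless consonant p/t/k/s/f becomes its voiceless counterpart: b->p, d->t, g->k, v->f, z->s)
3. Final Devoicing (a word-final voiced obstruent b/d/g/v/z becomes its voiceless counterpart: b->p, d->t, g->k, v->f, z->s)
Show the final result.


Starting form: 'hivfib'
Rule 1: Vowel Harmony: all vowels already match. No change.
Rule 2: Consonant Assimilation: voiced obstruent before voiceless consonant becomes voiceless ('vf' -> 'ff'). 'hivfib' -> 'hiffib'
Rule 3: Final Devoicing: word-final voiced obstruent 'b' becomes voiceless 'p'. 'hiffib' -> 'hiffip'
Final form: 'hiffip'

hiffip


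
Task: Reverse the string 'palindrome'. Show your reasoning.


Reverse 'palindrome' character by character: 'emordnilap'.

emordnilap


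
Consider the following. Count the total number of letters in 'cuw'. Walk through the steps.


Spell out 'cuw' and number each letter: c(1), u(2), w(3). Total: 3 letters.

3


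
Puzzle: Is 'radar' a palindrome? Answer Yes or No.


Forward: 'radar'
Reversed: 'radar'
They are identical.

Yes


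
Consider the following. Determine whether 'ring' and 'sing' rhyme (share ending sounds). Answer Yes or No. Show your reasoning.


Rime (stressed vowel + following sounds) of 'ring': -ing = /ɪŋ/
Rime of 'sing': -ing = /ɪŋ/
/ɪŋ/ and /ɪŋ/ are the same ending sound, so the words rhyme.

Yes


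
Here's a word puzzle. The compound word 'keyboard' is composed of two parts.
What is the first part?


Split 'keyboard' into 'key' + 'board'. The first part is 'key'.

key


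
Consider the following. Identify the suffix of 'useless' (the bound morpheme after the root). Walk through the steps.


The word 'useless' = 'use' (root) + '-less' (suffix). The suffix is '-less'.

less


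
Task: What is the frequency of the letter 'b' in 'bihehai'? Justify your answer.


Letter 'b' in 'bihehai': found at position(s) 1 = 1 occurrence(s).

1


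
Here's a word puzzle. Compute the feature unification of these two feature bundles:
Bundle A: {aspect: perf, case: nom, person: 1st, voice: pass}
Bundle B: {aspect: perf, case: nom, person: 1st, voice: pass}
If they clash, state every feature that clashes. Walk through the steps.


Compare features:
aspect: A=perf vs B=perf -> unified: perf
case: A=nom vs B=nom -> unified: nom
person: A=1st vs B=1st -> unified: 1st
voice: A=pass vs B=pass -> unified: pass
No clashes found.

Unified: {aspect: perf, case: nom, person: 1st, voice: pass}


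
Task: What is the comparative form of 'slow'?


Apply comparative formation (add -er): 'slow' -> 'slower'.

slower


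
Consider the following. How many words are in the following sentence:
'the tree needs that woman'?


Split into words: the | tree | needs | that | woman = 5 words.

5


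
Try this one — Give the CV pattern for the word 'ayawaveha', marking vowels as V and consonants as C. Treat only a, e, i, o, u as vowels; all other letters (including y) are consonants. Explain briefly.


Letter mapping: a = V, y = C, a = V, w = C, a = V, v = C, e = V, h = C, a = V.

VCVCVCVCV


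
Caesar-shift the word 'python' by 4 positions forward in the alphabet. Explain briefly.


Shift each letter by 4: p -> t, y -> c, t -> x, h -> l, o -> s, n -> r. Result: 'tcxlsr'.

tcxlsr


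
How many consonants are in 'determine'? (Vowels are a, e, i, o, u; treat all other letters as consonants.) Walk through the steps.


Consonants in 'determine': d, t, r, m, n = 5 consonants.

5


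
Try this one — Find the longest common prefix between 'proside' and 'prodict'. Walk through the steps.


Compare from the start: 3 characters match: 'pro'. Mismatch at position 4: 's' vs 'd'.

pro


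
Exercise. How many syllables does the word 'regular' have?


Break 'regular' into syllables: reg-u-lar -> reg | u | lar = 3 syllables

3 syllables


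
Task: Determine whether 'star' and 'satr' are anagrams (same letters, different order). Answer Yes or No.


Sorted letters of 'star': 'arst'
Sorted letters of 'satr': 'arst'
They match.

Yes


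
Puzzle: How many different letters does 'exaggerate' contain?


Unique letters in 'exaggerate': {a, e, g, r, t, x} = 6 distinct letters.

6


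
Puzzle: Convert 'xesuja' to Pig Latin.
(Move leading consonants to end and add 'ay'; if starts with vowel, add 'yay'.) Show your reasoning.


'xesuja': move consonant cluster 'x' to end and add 'ay': 'esujaxay'.

esujaxay


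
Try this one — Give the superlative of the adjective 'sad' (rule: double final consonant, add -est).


Apply superlative formation (double final consonant, add -est): 'sad' -> 'saddest'.

saddest


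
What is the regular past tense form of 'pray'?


Apply rule: Add -ed. 'pray' becomes 'prayed'.

prayed


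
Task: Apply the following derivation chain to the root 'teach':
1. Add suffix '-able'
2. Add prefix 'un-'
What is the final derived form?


Step 1: Add suffix '-able' to 'teach' = 'teachable'
Step 2: Add prefix 'un-' to 'teachable' = 'unteachable'

unteachable


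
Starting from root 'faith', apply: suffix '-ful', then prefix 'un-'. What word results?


Step 1: Add suffix '-ful' to 'faith' = 'faithful'
Step 2: Add prefix 'un-' to 'faithful' = 'unfaithful'

unfaithful


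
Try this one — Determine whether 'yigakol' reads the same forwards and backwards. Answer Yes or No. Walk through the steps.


Forward: 'yigakol'
Reversed: 'lokagiy'
They differ.

No


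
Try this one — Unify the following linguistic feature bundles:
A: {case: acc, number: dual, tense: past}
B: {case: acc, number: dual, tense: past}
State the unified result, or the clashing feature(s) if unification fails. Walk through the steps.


Compare features:
case: A=acc vs B=acc -> unified: acc
number: A=dual vs B=dual -> unified: dual
tense: A=past vs B=past -> unified: past
No clashes found.

Unified: {case: acc, number: dual, tense: past}


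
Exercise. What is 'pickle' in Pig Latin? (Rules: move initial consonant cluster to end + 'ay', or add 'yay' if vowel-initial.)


'pickle': move consonant cluster 'p' to end and add 'ay': 'icklepay'.

icklepay


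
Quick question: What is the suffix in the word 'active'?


The word 'active' = 'act' (root) + '-ive' (suffix). The suffix is '-ive'.

ive


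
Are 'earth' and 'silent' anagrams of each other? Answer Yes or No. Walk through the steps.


Sorted letters of 'earth': 'aehrt'
Sorted letters of 'silent': 'eilnst'
They do not match.

No


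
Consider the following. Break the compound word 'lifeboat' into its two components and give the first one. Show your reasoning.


Split 'lifeboat' into 'life' + 'boat'. The first part is 'life'.

life


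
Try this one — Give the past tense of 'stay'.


Apply rule: Add -ed. 'stay' becomes 'stayed'.

stayed


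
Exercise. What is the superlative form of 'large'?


Apply superlative formation (ends in e: add -st): 'large' -> 'largest'.

largest


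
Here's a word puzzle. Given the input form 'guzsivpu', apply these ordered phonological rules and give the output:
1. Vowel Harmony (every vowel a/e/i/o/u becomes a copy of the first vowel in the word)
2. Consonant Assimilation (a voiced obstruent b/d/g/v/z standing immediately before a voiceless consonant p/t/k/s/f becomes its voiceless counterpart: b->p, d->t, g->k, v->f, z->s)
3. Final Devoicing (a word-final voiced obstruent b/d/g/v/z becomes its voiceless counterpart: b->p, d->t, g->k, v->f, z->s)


Starting form: 'guzsivpu'
Rule 1: Vowel Harmony: all vowels become 'u' (matching first vowel). 'guzsivpu' -> 'guzsuvpu'
Rule 2: Consonant Assimilation: voiced obstruent before voiceless consonant becomes voiceless ('zs' -> 'ss', 'vp' -> 'fp'). 'guzsuvpu' -> 'gussufpu'
Rule 3: Final Devoicing: the word ends in the vowel 'u', not a consonant. No change.
Final form: 'gussufpu'

gussufpu


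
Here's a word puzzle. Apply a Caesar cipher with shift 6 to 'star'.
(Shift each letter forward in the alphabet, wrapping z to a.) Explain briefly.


Shift each letter by 6: s -> y, t -> z, a -> g, r -> x. Result: 'yzgx'.

yzgx


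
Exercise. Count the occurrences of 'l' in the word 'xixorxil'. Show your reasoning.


Letter 'l' in 'xixorxil': found at position(s) 8 = 1 occurrence(s).

1


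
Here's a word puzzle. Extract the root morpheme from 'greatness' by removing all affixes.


Remove suffix '-ness' from 'greatness' to get root 'great'.

great


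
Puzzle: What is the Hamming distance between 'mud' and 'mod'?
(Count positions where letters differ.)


Alignment:
Position 1: 'm' vs 'm' = match
Position 2: 'u' vs 'o' = DIFFER
Position 3: 'd' vs 'd' = match
Total differences: 1

1


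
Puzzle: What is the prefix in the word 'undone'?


The word 'undone' = 'un' (prefix) + 'done' (root). The prefix is 'un'.

un


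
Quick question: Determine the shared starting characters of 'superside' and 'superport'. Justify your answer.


Compare from the start: 5 characters match: 'super'. Mismatch at position 6: 's' vs 'p'.

super


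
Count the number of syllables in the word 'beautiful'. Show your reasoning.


Break 'beautiful' into syllables: beau-ti-ful -> beau | ti | ful = 3 syllables

3 syllables


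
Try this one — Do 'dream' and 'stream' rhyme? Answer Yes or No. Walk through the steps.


Rime (stressed vowel + following sounds) of 'dream': -eam = /iːm/
Rime of 'stream': -eam = /iːm/
/iːm/ and /iːm/ are the same ending sound, so the words rhyme.

Yes


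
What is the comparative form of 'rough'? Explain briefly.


Apply comparative formation (add -er): 'rough' -> 'rougher'.

rougher


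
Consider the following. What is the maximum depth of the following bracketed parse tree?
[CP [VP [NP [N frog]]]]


Count bracket nesting levels:
'[' at pos 0: depth = 1
'[' at pos 4: depth = 2
'[' at pos 8: depth = 3
'[' at pos 12: depth = 4
Maximum depth reached: 4

4


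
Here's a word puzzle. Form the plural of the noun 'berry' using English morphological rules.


Apply rule: Change -y to -ies (consonant + y). 'berry' becomes 'berries'.

berries


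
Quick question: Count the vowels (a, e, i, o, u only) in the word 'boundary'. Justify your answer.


Vowels in 'boundary': o, u, a = 3 vowels.

3


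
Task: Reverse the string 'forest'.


Reverse 'forest' character by character: 'tserof'.

tserof


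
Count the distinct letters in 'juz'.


Unique letters in 'juz': {j, u, z} = 3 distinct letters.

3


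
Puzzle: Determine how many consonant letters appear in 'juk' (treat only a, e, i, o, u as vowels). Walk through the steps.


Consonants in 'juk': j, k = 2 consonants.

2


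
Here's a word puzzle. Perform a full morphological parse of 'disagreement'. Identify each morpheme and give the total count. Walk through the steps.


Step 1: Identify prefix: 'dis' (meaning: not/apart)
Step 2: Identify root: 'agree'
Step 3: Identify suffix(es): 'ment'
Decomposition: dis- (prefix: not/apart) + agree (root) + -ment (suffix: action/result)
Total morphemes: 3

3 morphemes (dis- (prefix: not/apart) + agree (root) + -ment (suffix: action/result))


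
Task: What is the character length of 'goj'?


Spell out 'goj' and number each letter: g(1), o(2), j(3). Total: 3 letters.

3


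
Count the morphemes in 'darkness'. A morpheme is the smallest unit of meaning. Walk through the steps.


Decomposition: dark (root) + -ness (suffix) = 2 morpheme(s)

2 morphemes


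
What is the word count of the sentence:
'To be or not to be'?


Split into words: To | be | or | not | to | be = 6 words.

6


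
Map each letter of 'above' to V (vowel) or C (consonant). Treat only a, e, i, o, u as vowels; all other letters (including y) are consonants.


Letter mapping: a = V, b = C, o = V, v = C, e = V.

VCVCV


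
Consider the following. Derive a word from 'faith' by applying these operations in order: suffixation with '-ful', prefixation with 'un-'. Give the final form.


Step 1: Add suffix '-ful' to 'faith' = 'faithful'
Step 2: Add prefix 'un-' to 'faithful' = 'unfaithful'

unfaithful


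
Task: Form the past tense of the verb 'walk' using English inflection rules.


Apply rule: Add -ed. 'walk' becomes 'walked'.

walked


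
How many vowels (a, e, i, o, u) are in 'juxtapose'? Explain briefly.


Vowels in 'juxtapose': u, a, o, e = 4 vowels.

4


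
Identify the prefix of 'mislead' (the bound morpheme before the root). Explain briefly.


The word 'mislead' = 'mis' (prefix) + 'lead' (root). The prefix is 'mis'.

mis


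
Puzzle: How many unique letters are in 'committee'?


Unique letters in 'committee': {c, e, i, m, o, t} = 6 distinct letters.

6


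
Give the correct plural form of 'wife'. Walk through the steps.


Apply rule: Change -fe to -ves. 'wife' becomes 'wives'.

wives


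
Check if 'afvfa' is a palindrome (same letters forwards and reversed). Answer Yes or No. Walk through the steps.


Forward: 'afvfa'
Reversed: 'afvfa'
They are identical.

Yes


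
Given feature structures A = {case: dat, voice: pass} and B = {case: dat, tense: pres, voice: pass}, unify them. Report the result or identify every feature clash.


Compare features:
case: A=dat vs B=dat -> unified: dat
tense: A=_ vs B=pres -> unified: pres
voice: A=pass vs B=pass -> unified: pass
No clashes found.

Unified: {case: dat, tense: pres, voice: pass}
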